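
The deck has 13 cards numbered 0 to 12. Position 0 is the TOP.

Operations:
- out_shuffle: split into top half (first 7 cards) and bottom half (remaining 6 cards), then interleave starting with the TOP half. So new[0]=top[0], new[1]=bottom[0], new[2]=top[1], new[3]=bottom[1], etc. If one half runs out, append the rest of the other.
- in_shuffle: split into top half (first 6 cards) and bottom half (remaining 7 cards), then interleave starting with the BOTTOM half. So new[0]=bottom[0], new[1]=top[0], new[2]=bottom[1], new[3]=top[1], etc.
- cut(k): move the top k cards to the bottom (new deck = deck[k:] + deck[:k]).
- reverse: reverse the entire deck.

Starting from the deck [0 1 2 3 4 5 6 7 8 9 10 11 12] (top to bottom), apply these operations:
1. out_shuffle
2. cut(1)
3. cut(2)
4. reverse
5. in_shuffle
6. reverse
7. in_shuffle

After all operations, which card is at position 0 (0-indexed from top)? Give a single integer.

After op 1 (out_shuffle): [0 7 1 8 2 9 3 10 4 11 5 12 6]
After op 2 (cut(1)): [7 1 8 2 9 3 10 4 11 5 12 6 0]
After op 3 (cut(2)): [8 2 9 3 10 4 11 5 12 6 0 7 1]
After op 4 (reverse): [1 7 0 6 12 5 11 4 10 3 9 2 8]
After op 5 (in_shuffle): [11 1 4 7 10 0 3 6 9 12 2 5 8]
After op 6 (reverse): [8 5 2 12 9 6 3 0 10 7 4 1 11]
After op 7 (in_shuffle): [3 8 0 5 10 2 7 12 4 9 1 6 11]
Position 0: card 3.

Answer: 3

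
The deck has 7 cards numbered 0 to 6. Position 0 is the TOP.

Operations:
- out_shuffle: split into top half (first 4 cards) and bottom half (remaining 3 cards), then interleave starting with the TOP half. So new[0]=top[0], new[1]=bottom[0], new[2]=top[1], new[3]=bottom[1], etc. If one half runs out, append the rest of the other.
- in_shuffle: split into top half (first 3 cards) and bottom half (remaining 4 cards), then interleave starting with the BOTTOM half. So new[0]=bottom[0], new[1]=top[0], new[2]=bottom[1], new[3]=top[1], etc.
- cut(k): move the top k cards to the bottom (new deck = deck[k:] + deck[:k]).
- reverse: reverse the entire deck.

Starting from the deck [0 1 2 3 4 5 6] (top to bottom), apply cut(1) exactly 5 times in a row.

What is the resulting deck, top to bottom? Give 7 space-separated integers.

Answer: 5 6 0 1 2 3 4

Derivation:
After op 1 (cut(1)): [1 2 3 4 5 6 0]
After op 2 (cut(1)): [2 3 4 5 6 0 1]
After op 3 (cut(1)): [3 4 5 6 0 1 2]
After op 4 (cut(1)): [4 5 6 0 1 2 3]
After op 5 (cut(1)): [5 6 0 1 2 3 4]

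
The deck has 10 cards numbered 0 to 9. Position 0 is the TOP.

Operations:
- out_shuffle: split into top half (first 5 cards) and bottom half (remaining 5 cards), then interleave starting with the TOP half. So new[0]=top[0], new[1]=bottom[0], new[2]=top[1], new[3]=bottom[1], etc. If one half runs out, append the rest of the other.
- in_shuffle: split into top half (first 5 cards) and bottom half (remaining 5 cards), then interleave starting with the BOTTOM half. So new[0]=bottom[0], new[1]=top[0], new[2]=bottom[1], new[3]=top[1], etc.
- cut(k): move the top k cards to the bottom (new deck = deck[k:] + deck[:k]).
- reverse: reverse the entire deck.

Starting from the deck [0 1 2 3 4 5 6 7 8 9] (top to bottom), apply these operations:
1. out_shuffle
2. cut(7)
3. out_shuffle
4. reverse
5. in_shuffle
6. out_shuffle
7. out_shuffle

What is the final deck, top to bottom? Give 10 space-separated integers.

After op 1 (out_shuffle): [0 5 1 6 2 7 3 8 4 9]
After op 2 (cut(7)): [8 4 9 0 5 1 6 2 7 3]
After op 3 (out_shuffle): [8 1 4 6 9 2 0 7 5 3]
After op 4 (reverse): [3 5 7 0 2 9 6 4 1 8]
After op 5 (in_shuffle): [9 3 6 5 4 7 1 0 8 2]
After op 6 (out_shuffle): [9 7 3 1 6 0 5 8 4 2]
After op 7 (out_shuffle): [9 0 7 5 3 8 1 4 6 2]

Answer: 9 0 7 5 3 8 1 4 6 2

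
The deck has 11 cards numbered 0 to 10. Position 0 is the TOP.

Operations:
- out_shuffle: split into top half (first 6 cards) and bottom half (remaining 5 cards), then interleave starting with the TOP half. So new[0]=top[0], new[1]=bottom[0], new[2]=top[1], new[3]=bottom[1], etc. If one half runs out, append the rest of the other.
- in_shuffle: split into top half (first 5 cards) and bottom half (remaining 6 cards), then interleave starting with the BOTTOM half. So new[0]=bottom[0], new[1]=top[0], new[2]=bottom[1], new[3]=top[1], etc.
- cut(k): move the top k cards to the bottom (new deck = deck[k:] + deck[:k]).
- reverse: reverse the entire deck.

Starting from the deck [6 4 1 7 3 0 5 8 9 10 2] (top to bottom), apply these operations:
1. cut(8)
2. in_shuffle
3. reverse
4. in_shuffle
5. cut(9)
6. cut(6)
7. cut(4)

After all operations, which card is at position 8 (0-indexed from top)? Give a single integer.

Answer: 5

Derivation:
After op 1 (cut(8)): [9 10 2 6 4 1 7 3 0 5 8]
After op 2 (in_shuffle): [1 9 7 10 3 2 0 6 5 4 8]
After op 3 (reverse): [8 4 5 6 0 2 3 10 7 9 1]
After op 4 (in_shuffle): [2 8 3 4 10 5 7 6 9 0 1]
After op 5 (cut(9)): [0 1 2 8 3 4 10 5 7 6 9]
After op 6 (cut(6)): [10 5 7 6 9 0 1 2 8 3 4]
After op 7 (cut(4)): [9 0 1 2 8 3 4 10 5 7 6]
Position 8: card 5.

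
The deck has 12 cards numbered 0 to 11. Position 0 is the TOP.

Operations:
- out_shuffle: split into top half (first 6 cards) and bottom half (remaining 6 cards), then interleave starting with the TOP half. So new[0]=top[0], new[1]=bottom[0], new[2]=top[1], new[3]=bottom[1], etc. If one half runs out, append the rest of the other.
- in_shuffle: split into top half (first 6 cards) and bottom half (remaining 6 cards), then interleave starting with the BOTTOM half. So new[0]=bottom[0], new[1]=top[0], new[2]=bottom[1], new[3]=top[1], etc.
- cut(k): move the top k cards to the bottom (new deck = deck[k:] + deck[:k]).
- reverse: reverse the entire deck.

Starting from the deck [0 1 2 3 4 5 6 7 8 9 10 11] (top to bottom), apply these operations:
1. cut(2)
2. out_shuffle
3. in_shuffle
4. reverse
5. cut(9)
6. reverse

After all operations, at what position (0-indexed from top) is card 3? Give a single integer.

After op 1 (cut(2)): [2 3 4 5 6 7 8 9 10 11 0 1]
After op 2 (out_shuffle): [2 8 3 9 4 10 5 11 6 0 7 1]
After op 3 (in_shuffle): [5 2 11 8 6 3 0 9 7 4 1 10]
After op 4 (reverse): [10 1 4 7 9 0 3 6 8 11 2 5]
After op 5 (cut(9)): [11 2 5 10 1 4 7 9 0 3 6 8]
After op 6 (reverse): [8 6 3 0 9 7 4 1 10 5 2 11]
Card 3 is at position 2.

Answer: 2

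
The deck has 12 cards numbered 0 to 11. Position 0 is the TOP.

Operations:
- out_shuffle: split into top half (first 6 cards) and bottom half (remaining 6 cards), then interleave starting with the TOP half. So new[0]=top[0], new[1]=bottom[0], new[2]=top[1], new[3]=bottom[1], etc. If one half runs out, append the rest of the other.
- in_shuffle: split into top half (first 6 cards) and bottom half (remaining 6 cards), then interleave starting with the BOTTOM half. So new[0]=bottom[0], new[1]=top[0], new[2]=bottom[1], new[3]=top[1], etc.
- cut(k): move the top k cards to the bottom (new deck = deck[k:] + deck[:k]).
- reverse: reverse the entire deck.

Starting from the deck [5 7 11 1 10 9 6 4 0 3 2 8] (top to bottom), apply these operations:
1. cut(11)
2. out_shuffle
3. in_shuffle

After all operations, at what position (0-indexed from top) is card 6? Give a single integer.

Answer: 7

Derivation:
After op 1 (cut(11)): [8 5 7 11 1 10 9 6 4 0 3 2]
After op 2 (out_shuffle): [8 9 5 6 7 4 11 0 1 3 10 2]
After op 3 (in_shuffle): [11 8 0 9 1 5 3 6 10 7 2 4]
Card 6 is at position 7.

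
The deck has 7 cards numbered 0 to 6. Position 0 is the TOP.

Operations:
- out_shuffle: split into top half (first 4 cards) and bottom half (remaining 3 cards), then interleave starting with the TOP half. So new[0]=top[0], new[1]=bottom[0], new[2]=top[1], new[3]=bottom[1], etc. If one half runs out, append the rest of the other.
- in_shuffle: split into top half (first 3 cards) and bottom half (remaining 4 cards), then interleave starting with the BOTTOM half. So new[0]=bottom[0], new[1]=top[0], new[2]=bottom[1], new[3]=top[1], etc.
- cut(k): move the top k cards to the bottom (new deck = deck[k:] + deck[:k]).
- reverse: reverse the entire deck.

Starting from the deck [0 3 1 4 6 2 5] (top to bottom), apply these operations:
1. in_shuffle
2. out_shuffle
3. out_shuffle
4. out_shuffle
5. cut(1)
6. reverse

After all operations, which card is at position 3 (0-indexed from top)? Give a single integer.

After op 1 (in_shuffle): [4 0 6 3 2 1 5]
After op 2 (out_shuffle): [4 2 0 1 6 5 3]
After op 3 (out_shuffle): [4 6 2 5 0 3 1]
After op 4 (out_shuffle): [4 0 6 3 2 1 5]
After op 5 (cut(1)): [0 6 3 2 1 5 4]
After op 6 (reverse): [4 5 1 2 3 6 0]
Position 3: card 2.

Answer: 2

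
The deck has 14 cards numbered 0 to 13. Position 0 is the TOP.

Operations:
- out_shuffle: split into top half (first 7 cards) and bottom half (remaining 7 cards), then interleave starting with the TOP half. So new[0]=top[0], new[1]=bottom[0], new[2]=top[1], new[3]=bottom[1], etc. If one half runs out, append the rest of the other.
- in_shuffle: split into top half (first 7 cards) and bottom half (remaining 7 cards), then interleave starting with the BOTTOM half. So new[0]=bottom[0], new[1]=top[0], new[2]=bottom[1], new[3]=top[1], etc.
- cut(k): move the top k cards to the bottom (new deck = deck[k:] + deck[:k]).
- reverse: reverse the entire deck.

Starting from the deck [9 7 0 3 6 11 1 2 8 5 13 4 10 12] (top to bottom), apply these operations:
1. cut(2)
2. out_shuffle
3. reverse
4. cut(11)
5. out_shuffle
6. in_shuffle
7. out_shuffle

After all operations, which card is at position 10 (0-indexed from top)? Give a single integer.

Answer: 5

Derivation:
After op 1 (cut(2)): [0 3 6 11 1 2 8 5 13 4 10 12 9 7]
After op 2 (out_shuffle): [0 5 3 13 6 4 11 10 1 12 2 9 8 7]
After op 3 (reverse): [7 8 9 2 12 1 10 11 4 6 13 3 5 0]
After op 4 (cut(11)): [3 5 0 7 8 9 2 12 1 10 11 4 6 13]
After op 5 (out_shuffle): [3 12 5 1 0 10 7 11 8 4 9 6 2 13]
After op 6 (in_shuffle): [11 3 8 12 4 5 9 1 6 0 2 10 13 7]
After op 7 (out_shuffle): [11 1 3 6 8 0 12 2 4 10 5 13 9 7]
Position 10: card 5.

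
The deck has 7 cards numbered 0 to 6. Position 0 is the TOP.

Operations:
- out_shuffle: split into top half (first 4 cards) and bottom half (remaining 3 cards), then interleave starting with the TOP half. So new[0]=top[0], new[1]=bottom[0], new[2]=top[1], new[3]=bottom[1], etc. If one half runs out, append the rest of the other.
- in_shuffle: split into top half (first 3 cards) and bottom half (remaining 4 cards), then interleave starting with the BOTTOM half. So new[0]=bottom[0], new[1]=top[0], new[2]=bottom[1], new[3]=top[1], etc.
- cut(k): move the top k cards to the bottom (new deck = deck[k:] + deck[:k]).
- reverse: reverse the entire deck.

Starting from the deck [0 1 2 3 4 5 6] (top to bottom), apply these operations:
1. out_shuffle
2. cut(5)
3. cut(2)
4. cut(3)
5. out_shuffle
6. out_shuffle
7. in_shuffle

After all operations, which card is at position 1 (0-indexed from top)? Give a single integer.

After op 1 (out_shuffle): [0 4 1 5 2 6 3]
After op 2 (cut(5)): [6 3 0 4 1 5 2]
After op 3 (cut(2)): [0 4 1 5 2 6 3]
After op 4 (cut(3)): [5 2 6 3 0 4 1]
After op 5 (out_shuffle): [5 0 2 4 6 1 3]
After op 6 (out_shuffle): [5 6 0 1 2 3 4]
After op 7 (in_shuffle): [1 5 2 6 3 0 4]
Position 1: card 5.

Answer: 5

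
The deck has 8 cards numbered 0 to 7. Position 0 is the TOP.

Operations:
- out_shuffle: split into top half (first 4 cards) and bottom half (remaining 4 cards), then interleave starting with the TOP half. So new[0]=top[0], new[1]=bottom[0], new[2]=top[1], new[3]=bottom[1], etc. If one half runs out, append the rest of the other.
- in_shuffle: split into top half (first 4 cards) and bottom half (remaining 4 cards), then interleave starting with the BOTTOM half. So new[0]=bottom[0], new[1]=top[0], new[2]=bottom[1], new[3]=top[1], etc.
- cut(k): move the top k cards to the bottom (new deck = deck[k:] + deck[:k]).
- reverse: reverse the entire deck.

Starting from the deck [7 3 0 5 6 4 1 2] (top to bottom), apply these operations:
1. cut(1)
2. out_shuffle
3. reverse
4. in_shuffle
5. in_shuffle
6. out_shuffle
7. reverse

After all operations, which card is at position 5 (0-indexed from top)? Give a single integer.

After op 1 (cut(1)): [3 0 5 6 4 1 2 7]
After op 2 (out_shuffle): [3 4 0 1 5 2 6 7]
After op 3 (reverse): [7 6 2 5 1 0 4 3]
After op 4 (in_shuffle): [1 7 0 6 4 2 3 5]
After op 5 (in_shuffle): [4 1 2 7 3 0 5 6]
After op 6 (out_shuffle): [4 3 1 0 2 5 7 6]
After op 7 (reverse): [6 7 5 2 0 1 3 4]
Position 5: card 1.

Answer: 1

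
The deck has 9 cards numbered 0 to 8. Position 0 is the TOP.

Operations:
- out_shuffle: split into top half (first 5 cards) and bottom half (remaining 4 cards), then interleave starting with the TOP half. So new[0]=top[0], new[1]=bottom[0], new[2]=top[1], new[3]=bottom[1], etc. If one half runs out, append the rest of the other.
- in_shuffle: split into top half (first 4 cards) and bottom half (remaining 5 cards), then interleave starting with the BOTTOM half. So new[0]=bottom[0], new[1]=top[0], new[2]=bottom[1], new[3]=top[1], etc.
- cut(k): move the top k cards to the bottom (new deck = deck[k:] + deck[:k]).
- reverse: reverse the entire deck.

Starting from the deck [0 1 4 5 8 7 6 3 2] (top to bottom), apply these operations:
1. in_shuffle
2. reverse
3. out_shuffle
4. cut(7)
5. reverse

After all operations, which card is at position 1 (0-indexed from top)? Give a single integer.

Answer: 0

Derivation:
After op 1 (in_shuffle): [8 0 7 1 6 4 3 5 2]
After op 2 (reverse): [2 5 3 4 6 1 7 0 8]
After op 3 (out_shuffle): [2 1 5 7 3 0 4 8 6]
After op 4 (cut(7)): [8 6 2 1 5 7 3 0 4]
After op 5 (reverse): [4 0 3 7 5 1 2 6 8]
Position 1: card 0.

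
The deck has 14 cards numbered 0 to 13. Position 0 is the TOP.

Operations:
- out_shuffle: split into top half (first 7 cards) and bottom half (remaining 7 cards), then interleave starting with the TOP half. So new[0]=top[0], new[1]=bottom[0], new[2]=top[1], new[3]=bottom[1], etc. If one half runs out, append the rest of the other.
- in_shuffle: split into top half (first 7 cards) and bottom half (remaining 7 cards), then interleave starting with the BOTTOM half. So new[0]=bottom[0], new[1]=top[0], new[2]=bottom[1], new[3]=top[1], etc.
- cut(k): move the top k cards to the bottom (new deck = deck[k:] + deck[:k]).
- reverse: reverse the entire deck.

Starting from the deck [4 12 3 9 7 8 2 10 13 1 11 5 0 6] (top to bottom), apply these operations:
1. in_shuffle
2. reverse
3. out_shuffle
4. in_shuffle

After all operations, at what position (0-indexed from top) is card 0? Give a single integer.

Answer: 13

Derivation:
After op 1 (in_shuffle): [10 4 13 12 1 3 11 9 5 7 0 8 6 2]
After op 2 (reverse): [2 6 8 0 7 5 9 11 3 1 12 13 4 10]
After op 3 (out_shuffle): [2 11 6 3 8 1 0 12 7 13 5 4 9 10]
After op 4 (in_shuffle): [12 2 7 11 13 6 5 3 4 8 9 1 10 0]
Card 0 is at position 13.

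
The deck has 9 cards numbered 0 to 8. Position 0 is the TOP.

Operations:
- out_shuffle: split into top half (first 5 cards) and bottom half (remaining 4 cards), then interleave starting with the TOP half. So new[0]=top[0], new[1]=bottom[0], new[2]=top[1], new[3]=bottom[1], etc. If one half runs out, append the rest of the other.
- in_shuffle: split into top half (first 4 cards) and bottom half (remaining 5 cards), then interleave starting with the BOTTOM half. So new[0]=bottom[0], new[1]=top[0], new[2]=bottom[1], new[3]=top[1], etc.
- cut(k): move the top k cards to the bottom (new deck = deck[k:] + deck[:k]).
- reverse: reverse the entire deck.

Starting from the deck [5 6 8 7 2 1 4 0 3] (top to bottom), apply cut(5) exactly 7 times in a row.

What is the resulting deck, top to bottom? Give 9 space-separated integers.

Answer: 3 5 6 8 7 2 1 4 0

Derivation:
After op 1 (cut(5)): [1 4 0 3 5 6 8 7 2]
After op 2 (cut(5)): [6 8 7 2 1 4 0 3 5]
After op 3 (cut(5)): [4 0 3 5 6 8 7 2 1]
After op 4 (cut(5)): [8 7 2 1 4 0 3 5 6]
After op 5 (cut(5)): [0 3 5 6 8 7 2 1 4]
After op 6 (cut(5)): [7 2 1 4 0 3 5 6 8]
After op 7 (cut(5)): [3 5 6 8 7 2 1 4 0]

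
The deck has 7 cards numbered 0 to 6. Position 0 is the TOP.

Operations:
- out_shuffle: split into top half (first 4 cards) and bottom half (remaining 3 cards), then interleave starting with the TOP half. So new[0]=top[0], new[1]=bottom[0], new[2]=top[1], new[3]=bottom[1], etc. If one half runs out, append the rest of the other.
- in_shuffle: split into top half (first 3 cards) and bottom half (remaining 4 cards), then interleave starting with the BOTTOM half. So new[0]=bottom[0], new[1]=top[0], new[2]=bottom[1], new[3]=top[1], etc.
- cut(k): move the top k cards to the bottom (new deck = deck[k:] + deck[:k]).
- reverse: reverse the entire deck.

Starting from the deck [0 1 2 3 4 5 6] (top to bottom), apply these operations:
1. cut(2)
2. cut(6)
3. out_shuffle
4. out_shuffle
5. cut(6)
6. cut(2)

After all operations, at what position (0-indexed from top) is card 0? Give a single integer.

Answer: 2

Derivation:
After op 1 (cut(2)): [2 3 4 5 6 0 1]
After op 2 (cut(6)): [1 2 3 4 5 6 0]
After op 3 (out_shuffle): [1 5 2 6 3 0 4]
After op 4 (out_shuffle): [1 3 5 0 2 4 6]
After op 5 (cut(6)): [6 1 3 5 0 2 4]
After op 6 (cut(2)): [3 5 0 2 4 6 1]
Card 0 is at position 2.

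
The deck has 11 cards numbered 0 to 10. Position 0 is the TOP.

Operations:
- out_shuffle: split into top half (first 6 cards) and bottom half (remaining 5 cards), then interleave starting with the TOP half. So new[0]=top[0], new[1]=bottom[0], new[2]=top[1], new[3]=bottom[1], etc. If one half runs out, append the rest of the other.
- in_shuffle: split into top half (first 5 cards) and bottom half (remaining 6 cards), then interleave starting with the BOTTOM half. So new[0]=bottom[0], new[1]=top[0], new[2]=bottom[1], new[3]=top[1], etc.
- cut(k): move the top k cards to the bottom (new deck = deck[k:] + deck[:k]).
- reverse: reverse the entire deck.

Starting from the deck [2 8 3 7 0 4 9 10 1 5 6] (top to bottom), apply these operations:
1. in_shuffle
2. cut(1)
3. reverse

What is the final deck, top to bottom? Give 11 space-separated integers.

After op 1 (in_shuffle): [4 2 9 8 10 3 1 7 5 0 6]
After op 2 (cut(1)): [2 9 8 10 3 1 7 5 0 6 4]
After op 3 (reverse): [4 6 0 5 7 1 3 10 8 9 2]

Answer: 4 6 0 5 7 1 3 10 8 9 2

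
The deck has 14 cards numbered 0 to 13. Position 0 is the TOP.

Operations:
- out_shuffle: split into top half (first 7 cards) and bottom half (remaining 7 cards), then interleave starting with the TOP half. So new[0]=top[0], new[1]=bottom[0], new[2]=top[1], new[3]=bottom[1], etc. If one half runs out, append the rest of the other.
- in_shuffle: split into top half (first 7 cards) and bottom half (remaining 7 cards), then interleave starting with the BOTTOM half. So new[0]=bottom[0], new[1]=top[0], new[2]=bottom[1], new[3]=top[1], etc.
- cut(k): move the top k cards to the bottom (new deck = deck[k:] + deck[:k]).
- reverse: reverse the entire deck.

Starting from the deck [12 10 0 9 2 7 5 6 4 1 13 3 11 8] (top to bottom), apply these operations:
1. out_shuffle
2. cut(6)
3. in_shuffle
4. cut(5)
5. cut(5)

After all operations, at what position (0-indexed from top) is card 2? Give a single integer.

After op 1 (out_shuffle): [12 6 10 4 0 1 9 13 2 3 7 11 5 8]
After op 2 (cut(6)): [9 13 2 3 7 11 5 8 12 6 10 4 0 1]
After op 3 (in_shuffle): [8 9 12 13 6 2 10 3 4 7 0 11 1 5]
After op 4 (cut(5)): [2 10 3 4 7 0 11 1 5 8 9 12 13 6]
After op 5 (cut(5)): [0 11 1 5 8 9 12 13 6 2 10 3 4 7]
Card 2 is at position 9.

Answer: 9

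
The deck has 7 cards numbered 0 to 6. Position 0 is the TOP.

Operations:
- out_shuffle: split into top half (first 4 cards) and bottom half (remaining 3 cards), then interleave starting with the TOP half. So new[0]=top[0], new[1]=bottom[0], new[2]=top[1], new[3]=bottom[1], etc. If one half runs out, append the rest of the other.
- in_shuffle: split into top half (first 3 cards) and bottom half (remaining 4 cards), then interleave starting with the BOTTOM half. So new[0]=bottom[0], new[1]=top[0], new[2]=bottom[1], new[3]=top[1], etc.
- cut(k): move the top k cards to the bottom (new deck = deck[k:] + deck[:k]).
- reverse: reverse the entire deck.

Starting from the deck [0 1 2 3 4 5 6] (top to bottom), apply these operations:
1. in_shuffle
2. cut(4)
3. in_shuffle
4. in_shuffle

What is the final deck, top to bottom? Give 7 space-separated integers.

Answer: 2 3 4 5 6 0 1

Derivation:
After op 1 (in_shuffle): [3 0 4 1 5 2 6]
After op 2 (cut(4)): [5 2 6 3 0 4 1]
After op 3 (in_shuffle): [3 5 0 2 4 6 1]
After op 4 (in_shuffle): [2 3 4 5 6 0 1]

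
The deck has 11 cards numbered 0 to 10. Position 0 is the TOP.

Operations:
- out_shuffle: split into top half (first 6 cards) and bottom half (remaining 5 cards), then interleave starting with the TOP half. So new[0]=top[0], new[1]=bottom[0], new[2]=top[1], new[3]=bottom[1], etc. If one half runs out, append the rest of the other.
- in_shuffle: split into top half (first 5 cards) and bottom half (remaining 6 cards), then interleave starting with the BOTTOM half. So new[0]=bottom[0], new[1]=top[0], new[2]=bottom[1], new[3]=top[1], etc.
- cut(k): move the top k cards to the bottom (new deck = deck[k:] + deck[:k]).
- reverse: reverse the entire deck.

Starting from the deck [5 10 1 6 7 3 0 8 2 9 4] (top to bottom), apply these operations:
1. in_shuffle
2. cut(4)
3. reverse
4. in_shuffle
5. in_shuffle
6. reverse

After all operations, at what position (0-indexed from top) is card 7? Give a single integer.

Answer: 9

Derivation:
After op 1 (in_shuffle): [3 5 0 10 8 1 2 6 9 7 4]
After op 2 (cut(4)): [8 1 2 6 9 7 4 3 5 0 10]
After op 3 (reverse): [10 0 5 3 4 7 9 6 2 1 8]
After op 4 (in_shuffle): [7 10 9 0 6 5 2 3 1 4 8]
After op 5 (in_shuffle): [5 7 2 10 3 9 1 0 4 6 8]
After op 6 (reverse): [8 6 4 0 1 9 3 10 2 7 5]
Card 7 is at position 9.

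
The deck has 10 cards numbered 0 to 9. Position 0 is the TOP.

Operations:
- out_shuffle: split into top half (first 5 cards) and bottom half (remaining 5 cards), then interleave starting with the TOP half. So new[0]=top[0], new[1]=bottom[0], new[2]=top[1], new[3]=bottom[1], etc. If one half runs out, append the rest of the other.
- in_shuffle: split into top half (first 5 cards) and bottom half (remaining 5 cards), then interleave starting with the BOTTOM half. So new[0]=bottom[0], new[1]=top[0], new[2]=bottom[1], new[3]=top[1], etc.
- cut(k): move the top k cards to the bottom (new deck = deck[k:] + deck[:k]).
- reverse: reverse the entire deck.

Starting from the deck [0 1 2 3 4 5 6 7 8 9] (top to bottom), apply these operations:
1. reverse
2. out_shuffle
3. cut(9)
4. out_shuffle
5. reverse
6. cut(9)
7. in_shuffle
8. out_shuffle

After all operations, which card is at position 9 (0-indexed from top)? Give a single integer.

Answer: 8

Derivation:
After op 1 (reverse): [9 8 7 6 5 4 3 2 1 0]
After op 2 (out_shuffle): [9 4 8 3 7 2 6 1 5 0]
After op 3 (cut(9)): [0 9 4 8 3 7 2 6 1 5]
After op 4 (out_shuffle): [0 7 9 2 4 6 8 1 3 5]
After op 5 (reverse): [5 3 1 8 6 4 2 9 7 0]
After op 6 (cut(9)): [0 5 3 1 8 6 4 2 9 7]
After op 7 (in_shuffle): [6 0 4 5 2 3 9 1 7 8]
After op 8 (out_shuffle): [6 3 0 9 4 1 5 7 2 8]
Position 9: card 8.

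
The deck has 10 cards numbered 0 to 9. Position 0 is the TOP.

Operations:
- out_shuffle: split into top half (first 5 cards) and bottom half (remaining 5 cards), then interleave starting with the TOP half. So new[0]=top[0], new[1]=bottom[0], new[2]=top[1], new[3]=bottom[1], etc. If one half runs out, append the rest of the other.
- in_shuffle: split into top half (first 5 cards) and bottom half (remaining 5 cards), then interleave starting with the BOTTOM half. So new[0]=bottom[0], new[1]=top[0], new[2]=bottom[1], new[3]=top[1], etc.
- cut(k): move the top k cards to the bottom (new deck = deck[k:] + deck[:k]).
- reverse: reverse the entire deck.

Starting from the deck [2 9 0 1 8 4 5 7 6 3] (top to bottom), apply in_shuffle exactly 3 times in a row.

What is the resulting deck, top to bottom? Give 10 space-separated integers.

Answer: 5 0 3 4 9 6 8 2 7 1

Derivation:
After op 1 (in_shuffle): [4 2 5 9 7 0 6 1 3 8]
After op 2 (in_shuffle): [0 4 6 2 1 5 3 9 8 7]
After op 3 (in_shuffle): [5 0 3 4 9 6 8 2 7 1]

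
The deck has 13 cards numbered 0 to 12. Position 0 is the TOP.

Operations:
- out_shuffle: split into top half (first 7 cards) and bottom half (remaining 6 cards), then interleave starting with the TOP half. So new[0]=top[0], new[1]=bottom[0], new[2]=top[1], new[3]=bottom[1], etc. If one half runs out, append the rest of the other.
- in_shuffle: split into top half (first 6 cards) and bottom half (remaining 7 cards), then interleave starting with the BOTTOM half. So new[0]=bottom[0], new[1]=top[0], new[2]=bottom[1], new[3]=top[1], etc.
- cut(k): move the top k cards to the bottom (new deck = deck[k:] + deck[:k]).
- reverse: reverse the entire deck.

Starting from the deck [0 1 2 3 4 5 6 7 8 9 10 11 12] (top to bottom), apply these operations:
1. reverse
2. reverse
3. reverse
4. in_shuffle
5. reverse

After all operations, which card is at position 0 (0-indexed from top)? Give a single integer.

Answer: 0

Derivation:
After op 1 (reverse): [12 11 10 9 8 7 6 5 4 3 2 1 0]
After op 2 (reverse): [0 1 2 3 4 5 6 7 8 9 10 11 12]
After op 3 (reverse): [12 11 10 9 8 7 6 5 4 3 2 1 0]
After op 4 (in_shuffle): [6 12 5 11 4 10 3 9 2 8 1 7 0]
After op 5 (reverse): [0 7 1 8 2 9 3 10 4 11 5 12 6]
Position 0: card 0.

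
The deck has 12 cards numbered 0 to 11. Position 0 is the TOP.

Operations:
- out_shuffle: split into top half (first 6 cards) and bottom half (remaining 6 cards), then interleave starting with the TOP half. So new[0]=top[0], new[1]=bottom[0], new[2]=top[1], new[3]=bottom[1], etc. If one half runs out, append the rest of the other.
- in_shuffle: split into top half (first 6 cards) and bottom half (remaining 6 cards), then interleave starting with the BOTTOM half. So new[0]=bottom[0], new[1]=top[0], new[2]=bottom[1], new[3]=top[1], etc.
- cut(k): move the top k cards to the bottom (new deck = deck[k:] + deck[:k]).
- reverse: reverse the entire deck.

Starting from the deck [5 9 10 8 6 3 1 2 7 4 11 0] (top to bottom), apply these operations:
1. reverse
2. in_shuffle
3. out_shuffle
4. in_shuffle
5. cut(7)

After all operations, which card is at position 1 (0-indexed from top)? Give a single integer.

After op 1 (reverse): [0 11 4 7 2 1 3 6 8 10 9 5]
After op 2 (in_shuffle): [3 0 6 11 8 4 10 7 9 2 5 1]
After op 3 (out_shuffle): [3 10 0 7 6 9 11 2 8 5 4 1]
After op 4 (in_shuffle): [11 3 2 10 8 0 5 7 4 6 1 9]
After op 5 (cut(7)): [7 4 6 1 9 11 3 2 10 8 0 5]
Position 1: card 4.

Answer: 4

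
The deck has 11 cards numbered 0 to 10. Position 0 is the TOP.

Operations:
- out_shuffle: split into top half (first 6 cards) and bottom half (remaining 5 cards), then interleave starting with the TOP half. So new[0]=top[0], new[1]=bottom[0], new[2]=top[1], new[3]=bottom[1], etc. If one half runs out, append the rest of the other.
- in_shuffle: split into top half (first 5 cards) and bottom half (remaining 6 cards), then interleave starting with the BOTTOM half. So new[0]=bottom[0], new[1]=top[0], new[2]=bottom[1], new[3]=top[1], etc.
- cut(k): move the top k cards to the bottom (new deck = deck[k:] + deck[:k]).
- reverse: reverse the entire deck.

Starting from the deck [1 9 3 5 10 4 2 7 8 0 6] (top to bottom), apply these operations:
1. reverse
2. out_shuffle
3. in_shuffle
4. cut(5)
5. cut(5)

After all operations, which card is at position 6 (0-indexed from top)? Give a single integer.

After op 1 (reverse): [6 0 8 7 2 4 10 5 3 9 1]
After op 2 (out_shuffle): [6 10 0 5 8 3 7 9 2 1 4]
After op 3 (in_shuffle): [3 6 7 10 9 0 2 5 1 8 4]
After op 4 (cut(5)): [0 2 5 1 8 4 3 6 7 10 9]
After op 5 (cut(5)): [4 3 6 7 10 9 0 2 5 1 8]
Position 6: card 0.

Answer: 0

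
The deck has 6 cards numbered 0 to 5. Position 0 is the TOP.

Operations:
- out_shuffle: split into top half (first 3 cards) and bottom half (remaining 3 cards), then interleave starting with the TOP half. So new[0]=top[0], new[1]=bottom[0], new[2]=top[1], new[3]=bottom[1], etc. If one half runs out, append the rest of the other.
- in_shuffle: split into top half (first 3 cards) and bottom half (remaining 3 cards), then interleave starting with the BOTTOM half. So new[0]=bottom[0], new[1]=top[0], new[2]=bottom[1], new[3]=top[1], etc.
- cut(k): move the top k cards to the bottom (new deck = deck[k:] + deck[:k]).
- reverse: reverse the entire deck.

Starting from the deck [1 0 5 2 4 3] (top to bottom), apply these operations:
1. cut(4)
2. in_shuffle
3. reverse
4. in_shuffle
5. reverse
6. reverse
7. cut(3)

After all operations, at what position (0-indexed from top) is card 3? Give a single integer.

After op 1 (cut(4)): [4 3 1 0 5 2]
After op 2 (in_shuffle): [0 4 5 3 2 1]
After op 3 (reverse): [1 2 3 5 4 0]
After op 4 (in_shuffle): [5 1 4 2 0 3]
After op 5 (reverse): [3 0 2 4 1 5]
After op 6 (reverse): [5 1 4 2 0 3]
After op 7 (cut(3)): [2 0 3 5 1 4]
Card 3 is at position 2.

Answer: 2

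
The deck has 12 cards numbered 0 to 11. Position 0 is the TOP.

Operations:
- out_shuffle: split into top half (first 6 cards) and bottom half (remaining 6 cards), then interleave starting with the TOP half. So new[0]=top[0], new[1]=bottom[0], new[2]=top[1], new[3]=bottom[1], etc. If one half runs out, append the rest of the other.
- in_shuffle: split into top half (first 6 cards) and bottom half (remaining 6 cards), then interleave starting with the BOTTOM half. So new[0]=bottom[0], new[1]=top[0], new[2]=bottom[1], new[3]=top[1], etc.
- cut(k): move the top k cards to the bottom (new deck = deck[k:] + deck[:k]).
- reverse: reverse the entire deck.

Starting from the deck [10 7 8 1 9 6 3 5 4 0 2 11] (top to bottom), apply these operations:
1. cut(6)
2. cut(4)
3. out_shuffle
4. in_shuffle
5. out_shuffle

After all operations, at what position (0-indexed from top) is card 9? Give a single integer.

After op 1 (cut(6)): [3 5 4 0 2 11 10 7 8 1 9 6]
After op 2 (cut(4)): [2 11 10 7 8 1 9 6 3 5 4 0]
After op 3 (out_shuffle): [2 9 11 6 10 3 7 5 8 4 1 0]
After op 4 (in_shuffle): [7 2 5 9 8 11 4 6 1 10 0 3]
After op 5 (out_shuffle): [7 4 2 6 5 1 9 10 8 0 11 3]
Card 9 is at position 6.

Answer: 6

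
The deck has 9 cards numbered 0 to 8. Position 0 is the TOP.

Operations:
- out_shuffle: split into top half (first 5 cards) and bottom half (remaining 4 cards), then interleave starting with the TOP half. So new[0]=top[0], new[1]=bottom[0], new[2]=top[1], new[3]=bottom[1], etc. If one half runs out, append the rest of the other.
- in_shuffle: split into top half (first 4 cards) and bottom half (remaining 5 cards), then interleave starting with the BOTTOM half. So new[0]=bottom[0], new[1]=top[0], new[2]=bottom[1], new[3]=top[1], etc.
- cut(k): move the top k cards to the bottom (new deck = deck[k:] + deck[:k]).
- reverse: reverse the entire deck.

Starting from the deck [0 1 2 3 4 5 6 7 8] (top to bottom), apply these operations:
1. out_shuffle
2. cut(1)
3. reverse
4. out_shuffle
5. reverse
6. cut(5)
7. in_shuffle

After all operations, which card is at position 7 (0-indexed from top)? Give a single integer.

After op 1 (out_shuffle): [0 5 1 6 2 7 3 8 4]
After op 2 (cut(1)): [5 1 6 2 7 3 8 4 0]
After op 3 (reverse): [0 4 8 3 7 2 6 1 5]
After op 4 (out_shuffle): [0 2 4 6 8 1 3 5 7]
After op 5 (reverse): [7 5 3 1 8 6 4 2 0]
After op 6 (cut(5)): [6 4 2 0 7 5 3 1 8]
After op 7 (in_shuffle): [7 6 5 4 3 2 1 0 8]
Position 7: card 0.

Answer: 0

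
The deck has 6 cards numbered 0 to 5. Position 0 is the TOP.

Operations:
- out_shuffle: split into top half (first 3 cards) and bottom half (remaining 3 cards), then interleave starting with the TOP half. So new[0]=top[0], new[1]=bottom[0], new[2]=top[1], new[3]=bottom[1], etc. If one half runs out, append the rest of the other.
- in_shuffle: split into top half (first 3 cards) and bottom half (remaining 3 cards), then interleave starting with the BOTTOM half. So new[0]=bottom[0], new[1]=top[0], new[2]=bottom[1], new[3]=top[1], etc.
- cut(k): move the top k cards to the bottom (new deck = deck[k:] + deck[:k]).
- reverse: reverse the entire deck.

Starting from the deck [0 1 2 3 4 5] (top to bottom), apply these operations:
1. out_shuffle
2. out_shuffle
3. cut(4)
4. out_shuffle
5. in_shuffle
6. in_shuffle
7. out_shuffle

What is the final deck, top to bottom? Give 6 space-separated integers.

After op 1 (out_shuffle): [0 3 1 4 2 5]
After op 2 (out_shuffle): [0 4 3 2 1 5]
After op 3 (cut(4)): [1 5 0 4 3 2]
After op 4 (out_shuffle): [1 4 5 3 0 2]
After op 5 (in_shuffle): [3 1 0 4 2 5]
After op 6 (in_shuffle): [4 3 2 1 5 0]
After op 7 (out_shuffle): [4 1 3 5 2 0]

Answer: 4 1 3 5 2 0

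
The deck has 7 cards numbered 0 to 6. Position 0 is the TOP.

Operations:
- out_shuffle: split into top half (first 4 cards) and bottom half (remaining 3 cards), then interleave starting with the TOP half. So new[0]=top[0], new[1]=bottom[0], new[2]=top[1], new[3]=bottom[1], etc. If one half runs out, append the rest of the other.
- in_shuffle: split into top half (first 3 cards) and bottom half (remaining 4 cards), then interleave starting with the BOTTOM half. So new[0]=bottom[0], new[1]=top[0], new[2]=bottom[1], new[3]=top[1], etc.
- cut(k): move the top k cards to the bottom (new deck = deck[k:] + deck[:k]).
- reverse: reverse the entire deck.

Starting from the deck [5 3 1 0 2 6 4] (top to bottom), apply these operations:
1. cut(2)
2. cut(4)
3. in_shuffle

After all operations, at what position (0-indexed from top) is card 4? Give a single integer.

After op 1 (cut(2)): [1 0 2 6 4 5 3]
After op 2 (cut(4)): [4 5 3 1 0 2 6]
After op 3 (in_shuffle): [1 4 0 5 2 3 6]
Card 4 is at position 1.

Answer: 1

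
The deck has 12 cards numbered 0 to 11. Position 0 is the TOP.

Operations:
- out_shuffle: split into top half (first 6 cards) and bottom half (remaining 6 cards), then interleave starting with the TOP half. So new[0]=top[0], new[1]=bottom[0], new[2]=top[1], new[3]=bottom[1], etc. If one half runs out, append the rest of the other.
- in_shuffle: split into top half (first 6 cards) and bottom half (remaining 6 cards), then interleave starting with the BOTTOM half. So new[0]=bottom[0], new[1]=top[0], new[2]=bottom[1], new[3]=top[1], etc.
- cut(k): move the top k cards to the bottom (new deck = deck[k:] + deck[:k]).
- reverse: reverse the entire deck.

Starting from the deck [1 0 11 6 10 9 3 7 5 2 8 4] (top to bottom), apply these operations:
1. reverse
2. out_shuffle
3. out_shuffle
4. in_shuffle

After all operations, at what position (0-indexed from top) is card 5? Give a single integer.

After op 1 (reverse): [4 8 2 5 7 3 9 10 6 11 0 1]
After op 2 (out_shuffle): [4 9 8 10 2 6 5 11 7 0 3 1]
After op 3 (out_shuffle): [4 5 9 11 8 7 10 0 2 3 6 1]
After op 4 (in_shuffle): [10 4 0 5 2 9 3 11 6 8 1 7]
Card 5 is at position 3.

Answer: 3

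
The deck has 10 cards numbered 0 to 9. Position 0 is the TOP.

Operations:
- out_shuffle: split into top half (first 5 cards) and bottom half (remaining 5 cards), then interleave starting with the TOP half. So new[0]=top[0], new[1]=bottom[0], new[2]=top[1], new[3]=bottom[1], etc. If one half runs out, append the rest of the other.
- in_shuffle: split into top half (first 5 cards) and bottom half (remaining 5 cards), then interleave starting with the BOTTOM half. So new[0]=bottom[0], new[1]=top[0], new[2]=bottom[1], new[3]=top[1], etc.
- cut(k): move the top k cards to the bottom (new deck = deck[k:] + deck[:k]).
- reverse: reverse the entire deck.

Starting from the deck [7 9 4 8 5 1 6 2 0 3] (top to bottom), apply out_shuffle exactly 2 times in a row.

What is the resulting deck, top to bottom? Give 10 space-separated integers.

Answer: 7 2 1 8 9 0 6 5 4 3

Derivation:
After op 1 (out_shuffle): [7 1 9 6 4 2 8 0 5 3]
After op 2 (out_shuffle): [7 2 1 8 9 0 6 5 4 3]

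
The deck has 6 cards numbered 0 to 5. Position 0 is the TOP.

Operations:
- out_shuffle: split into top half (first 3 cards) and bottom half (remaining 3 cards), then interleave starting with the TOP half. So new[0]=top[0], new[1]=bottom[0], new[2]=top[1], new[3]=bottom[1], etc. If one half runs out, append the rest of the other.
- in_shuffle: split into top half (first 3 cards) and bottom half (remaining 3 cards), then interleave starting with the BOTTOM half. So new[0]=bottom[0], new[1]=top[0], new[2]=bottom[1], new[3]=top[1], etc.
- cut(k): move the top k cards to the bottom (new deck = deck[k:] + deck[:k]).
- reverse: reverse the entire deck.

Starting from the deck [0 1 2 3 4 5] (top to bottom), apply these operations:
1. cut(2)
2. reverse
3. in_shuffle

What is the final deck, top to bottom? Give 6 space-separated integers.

After op 1 (cut(2)): [2 3 4 5 0 1]
After op 2 (reverse): [1 0 5 4 3 2]
After op 3 (in_shuffle): [4 1 3 0 2 5]

Answer: 4 1 3 0 2 5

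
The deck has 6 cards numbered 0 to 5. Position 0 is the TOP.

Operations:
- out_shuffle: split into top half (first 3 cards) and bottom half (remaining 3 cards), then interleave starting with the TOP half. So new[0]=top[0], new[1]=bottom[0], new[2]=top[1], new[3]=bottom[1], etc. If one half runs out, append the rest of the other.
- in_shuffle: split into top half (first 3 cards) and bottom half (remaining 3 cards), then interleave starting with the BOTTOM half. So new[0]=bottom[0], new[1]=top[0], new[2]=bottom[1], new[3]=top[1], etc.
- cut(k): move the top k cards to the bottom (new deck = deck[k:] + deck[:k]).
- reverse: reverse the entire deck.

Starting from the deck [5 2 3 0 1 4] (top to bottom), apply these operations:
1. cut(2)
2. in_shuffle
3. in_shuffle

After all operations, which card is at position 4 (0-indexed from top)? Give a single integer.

After op 1 (cut(2)): [3 0 1 4 5 2]
After op 2 (in_shuffle): [4 3 5 0 2 1]
After op 3 (in_shuffle): [0 4 2 3 1 5]
Position 4: card 1.

Answer: 1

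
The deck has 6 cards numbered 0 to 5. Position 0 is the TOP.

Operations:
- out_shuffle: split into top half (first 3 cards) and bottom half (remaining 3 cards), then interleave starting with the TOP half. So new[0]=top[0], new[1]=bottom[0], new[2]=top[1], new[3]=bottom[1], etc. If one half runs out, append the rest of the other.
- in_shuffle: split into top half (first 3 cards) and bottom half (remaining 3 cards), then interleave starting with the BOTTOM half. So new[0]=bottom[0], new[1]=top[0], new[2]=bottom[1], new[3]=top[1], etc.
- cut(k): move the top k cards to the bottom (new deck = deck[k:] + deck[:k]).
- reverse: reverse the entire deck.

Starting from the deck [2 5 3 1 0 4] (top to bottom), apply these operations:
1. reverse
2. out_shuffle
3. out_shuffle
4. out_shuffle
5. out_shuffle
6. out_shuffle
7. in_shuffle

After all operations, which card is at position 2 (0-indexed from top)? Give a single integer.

After op 1 (reverse): [4 0 1 3 5 2]
After op 2 (out_shuffle): [4 3 0 5 1 2]
After op 3 (out_shuffle): [4 5 3 1 0 2]
After op 4 (out_shuffle): [4 1 5 0 3 2]
After op 5 (out_shuffle): [4 0 1 3 5 2]
After op 6 (out_shuffle): [4 3 0 5 1 2]
After op 7 (in_shuffle): [5 4 1 3 2 0]
Position 2: card 1.

Answer: 1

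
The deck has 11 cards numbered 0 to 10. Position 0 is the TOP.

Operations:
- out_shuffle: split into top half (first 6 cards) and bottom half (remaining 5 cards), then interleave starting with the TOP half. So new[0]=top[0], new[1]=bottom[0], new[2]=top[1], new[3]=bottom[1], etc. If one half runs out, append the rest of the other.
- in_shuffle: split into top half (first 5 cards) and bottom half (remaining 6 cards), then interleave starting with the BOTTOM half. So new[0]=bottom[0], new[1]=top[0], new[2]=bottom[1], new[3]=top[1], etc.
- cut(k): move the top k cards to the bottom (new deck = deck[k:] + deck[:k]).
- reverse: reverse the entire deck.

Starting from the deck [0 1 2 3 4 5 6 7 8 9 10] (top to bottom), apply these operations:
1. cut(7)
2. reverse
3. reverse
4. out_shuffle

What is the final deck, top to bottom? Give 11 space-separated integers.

Answer: 7 2 8 3 9 4 10 5 0 6 1

Derivation:
After op 1 (cut(7)): [7 8 9 10 0 1 2 3 4 5 6]
After op 2 (reverse): [6 5 4 3 2 1 0 10 9 8 7]
After op 3 (reverse): [7 8 9 10 0 1 2 3 4 5 6]
After op 4 (out_shuffle): [7 2 8 3 9 4 10 5 0 6 1]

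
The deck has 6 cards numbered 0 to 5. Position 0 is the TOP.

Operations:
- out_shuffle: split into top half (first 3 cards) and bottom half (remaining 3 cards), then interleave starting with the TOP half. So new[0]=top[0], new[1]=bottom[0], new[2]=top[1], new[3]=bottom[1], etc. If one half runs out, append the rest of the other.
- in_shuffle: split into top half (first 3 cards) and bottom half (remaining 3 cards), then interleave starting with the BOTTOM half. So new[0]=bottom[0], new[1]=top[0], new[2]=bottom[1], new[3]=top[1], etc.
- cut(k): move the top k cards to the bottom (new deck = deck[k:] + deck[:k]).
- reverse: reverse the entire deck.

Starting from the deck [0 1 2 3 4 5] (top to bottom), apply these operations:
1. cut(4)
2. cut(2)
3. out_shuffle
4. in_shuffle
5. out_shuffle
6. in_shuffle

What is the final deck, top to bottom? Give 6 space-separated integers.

Answer: 5 4 2 3 1 0

Derivation:
After op 1 (cut(4)): [4 5 0 1 2 3]
After op 2 (cut(2)): [0 1 2 3 4 5]
After op 3 (out_shuffle): [0 3 1 4 2 5]
After op 4 (in_shuffle): [4 0 2 3 5 1]
After op 5 (out_shuffle): [4 3 0 5 2 1]
After op 6 (in_shuffle): [5 4 2 3 1 0]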